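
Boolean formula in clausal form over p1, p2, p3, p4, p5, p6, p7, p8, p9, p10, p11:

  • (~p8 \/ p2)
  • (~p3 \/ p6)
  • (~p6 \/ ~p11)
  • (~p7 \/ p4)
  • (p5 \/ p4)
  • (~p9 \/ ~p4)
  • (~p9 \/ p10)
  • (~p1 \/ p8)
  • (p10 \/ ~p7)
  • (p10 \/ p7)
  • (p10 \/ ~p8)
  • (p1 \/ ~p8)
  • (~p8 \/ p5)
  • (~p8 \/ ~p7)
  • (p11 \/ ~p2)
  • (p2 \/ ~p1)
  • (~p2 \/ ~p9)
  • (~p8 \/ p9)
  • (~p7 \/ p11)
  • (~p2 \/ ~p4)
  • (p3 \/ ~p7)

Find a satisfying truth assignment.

p5 occurs only positively in the remaining clauses — set p5 = True.
Pure literal: p10 appears only positively; assign p10 = True.
Set p1 = False and propagate.
  then p8 is forced to False.
Try p2 = False.
For the remaining variables, p3 = False, p4 = False, p6 = False, p7 = False, p9 = True, p11 = False works.
Every clause has at least one true literal under this assignment.
Check each clause:
  1. (p2 \/ ~p8) — ~p8 is true.
  2. (p6 \/ ~p3) — ~p3 is true.
  3. (~p6 \/ ~p11) — ~p6 is true.
  4. (~p7 \/ p4) — ~p7 is true.
  5. (p4 \/ p5) — p5 is true.
  6. (~p4 \/ ~p9) — ~p4 is true.
  7. (~p9 \/ p10) — p10 is true.
  8. (~p1 \/ p8) — ~p1 is true.
  9. (~p7 \/ p10) — ~p7 is true.
  10. (p7 \/ p10) — p10 is true.
  11. (p10 \/ ~p8) — ~p8 is true.
  12. (p1 \/ ~p8) — ~p8 is true.
  13. (p5 \/ ~p8) — ~p8 is true.
  14. (~p8 \/ ~p7) — ~p8 is true.
  15. (p11 \/ ~p2) — ~p2 is true.
  16. (~p1 \/ p2) — ~p1 is true.
  17. (~p2 \/ ~p9) — ~p2 is true.
  18. (~p8 \/ p9) — ~p8 is true.
  19. (p11 \/ ~p7) — ~p7 is true.
  20. (~p4 \/ ~p2) — ~p4 is true.
  21. (p3 \/ ~p7) — ~p7 is true.

p1=F, p2=F, p3=F, p4=F, p5=T, p6=F, p7=F, p8=F, p9=T, p10=T, p11=F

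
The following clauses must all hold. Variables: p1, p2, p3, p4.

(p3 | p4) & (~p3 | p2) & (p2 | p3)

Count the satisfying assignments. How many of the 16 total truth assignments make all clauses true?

6

The models are:
  p1=0 p2=1 p3=0 p4=1
  p1=0 p2=1 p3=1 p4=0
  p1=0 p2=1 p3=1 p4=1
  p1=1 p2=1 p3=0 p4=1
  p1=1 p2=1 p3=1 p4=0
  p1=1 p2=1 p3=1 p4=1
Count: 6.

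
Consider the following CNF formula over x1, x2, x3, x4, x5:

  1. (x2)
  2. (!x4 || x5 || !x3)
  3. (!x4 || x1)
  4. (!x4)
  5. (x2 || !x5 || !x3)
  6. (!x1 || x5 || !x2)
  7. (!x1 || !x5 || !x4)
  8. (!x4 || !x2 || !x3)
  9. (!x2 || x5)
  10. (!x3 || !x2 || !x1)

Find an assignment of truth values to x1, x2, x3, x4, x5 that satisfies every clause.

The clause (x2) is unit: x2 must be True.
The clause (!x4) is unit: x4 must be False.
The clause (x5) is unit: x5 must be True.
Pure literal: x3 appears only negated; assign x3 = False.
x1 is now unconstrained; take x1 = True.
Every clause has at least one true literal under this assignment.

x1=True, x2=True, x3=False, x4=False, x5=True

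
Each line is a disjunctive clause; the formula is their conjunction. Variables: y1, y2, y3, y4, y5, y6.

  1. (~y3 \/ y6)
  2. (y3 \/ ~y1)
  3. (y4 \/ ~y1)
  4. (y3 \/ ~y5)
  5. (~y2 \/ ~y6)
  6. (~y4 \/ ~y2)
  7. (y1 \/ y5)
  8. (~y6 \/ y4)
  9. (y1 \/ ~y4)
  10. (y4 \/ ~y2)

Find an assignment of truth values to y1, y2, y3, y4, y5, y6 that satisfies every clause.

Pure literal: y2 appears only negated; assign y2 = False.
Try y1 = True.
  then y3 is forced to True.
  then y6 is forced to True.
  then y4 is forced to True.
y5 is now unconstrained; take y5 = False.
Every clause has at least one true literal under this assignment.

y1=1, y2=0, y3=1, y4=1, y5=0, y6=1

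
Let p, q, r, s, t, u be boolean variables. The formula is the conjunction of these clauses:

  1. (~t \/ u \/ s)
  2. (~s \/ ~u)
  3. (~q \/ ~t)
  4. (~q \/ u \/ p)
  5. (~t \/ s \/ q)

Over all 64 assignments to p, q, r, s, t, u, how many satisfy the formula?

24

Split on q, then s.
  q=1, s=1: remaining (p,r,t,u) ∈ {(1,0,0,0); (1,1,0,0)} — 2.
  q=1, s=0: r free; 3 ways for (p,t,u) × 2^1 = 6.
  q=0, s=1: forces u=0; p, r, t free → 2^3 = 8.
  q=0, s=0: forces t=0; p, r, u free → 2^3 = 8.
Total: 2 + 6 + 8 + 8 = 24.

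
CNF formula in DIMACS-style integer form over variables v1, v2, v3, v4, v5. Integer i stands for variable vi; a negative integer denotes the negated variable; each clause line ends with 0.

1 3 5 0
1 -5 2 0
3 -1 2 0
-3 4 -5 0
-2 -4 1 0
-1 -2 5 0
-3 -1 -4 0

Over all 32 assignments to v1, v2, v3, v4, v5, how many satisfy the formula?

7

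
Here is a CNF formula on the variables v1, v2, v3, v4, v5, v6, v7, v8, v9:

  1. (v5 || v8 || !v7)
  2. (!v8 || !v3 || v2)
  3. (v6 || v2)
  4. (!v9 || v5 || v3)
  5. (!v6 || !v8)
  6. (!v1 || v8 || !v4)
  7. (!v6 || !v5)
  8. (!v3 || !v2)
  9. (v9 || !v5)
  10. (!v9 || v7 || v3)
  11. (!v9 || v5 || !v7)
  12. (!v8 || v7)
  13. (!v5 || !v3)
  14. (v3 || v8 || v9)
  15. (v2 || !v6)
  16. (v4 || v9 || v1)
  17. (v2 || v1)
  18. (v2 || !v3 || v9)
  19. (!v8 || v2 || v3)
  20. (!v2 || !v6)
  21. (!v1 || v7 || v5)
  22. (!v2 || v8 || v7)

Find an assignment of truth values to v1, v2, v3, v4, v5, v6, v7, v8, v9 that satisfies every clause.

v1=True, v2=True, v3=False, v4=True, v5=True, v6=False, v7=True, v8=True, v9=True

Check each clause:
  1. (!v7 || v8 || v5) — v8 is true.
  2. (!v3 || v2 || !v8) — v2 is true.
  3. (v2 || v6) — v2 is true.
  4. (v5 || !v9 || v3) — v5 is true.
  5. (!v8 || !v6) — !v6 is true.
  6. (v8 || !v4 || !v1) — v8 is true.
  7. (!v6 || !v5) — !v6 is true.
  8. (!v3 || !v2) — !v3 is true.
  9. (!v5 || v9) — v9 is true.
  10. (v7 || v3 || !v9) — v7 is true.
  11. (!v9 || v5 || !v7) — v5 is true.
  12. (v7 || !v8) — v7 is true.
  13. (!v3 || !v5) — !v3 is true.
  14. (v9 || v8 || v3) — v8 is true.
  15. (!v6 || v2) — !v6 is true.
  16. (v9 || v1 || v4) — v9 is true.
  17. (v2 || v1) — v1 is true.
  18. (v9 || v2 || !v3) — v9 is true.
  19. (v3 || !v8 || v2) — v2 is true.
  20. (!v6 || !v2) — !v6 is true.
  21. (v5 || !v1 || v7) — v5 is true.
  22. (v8 || !v2 || v7) — v8 is true.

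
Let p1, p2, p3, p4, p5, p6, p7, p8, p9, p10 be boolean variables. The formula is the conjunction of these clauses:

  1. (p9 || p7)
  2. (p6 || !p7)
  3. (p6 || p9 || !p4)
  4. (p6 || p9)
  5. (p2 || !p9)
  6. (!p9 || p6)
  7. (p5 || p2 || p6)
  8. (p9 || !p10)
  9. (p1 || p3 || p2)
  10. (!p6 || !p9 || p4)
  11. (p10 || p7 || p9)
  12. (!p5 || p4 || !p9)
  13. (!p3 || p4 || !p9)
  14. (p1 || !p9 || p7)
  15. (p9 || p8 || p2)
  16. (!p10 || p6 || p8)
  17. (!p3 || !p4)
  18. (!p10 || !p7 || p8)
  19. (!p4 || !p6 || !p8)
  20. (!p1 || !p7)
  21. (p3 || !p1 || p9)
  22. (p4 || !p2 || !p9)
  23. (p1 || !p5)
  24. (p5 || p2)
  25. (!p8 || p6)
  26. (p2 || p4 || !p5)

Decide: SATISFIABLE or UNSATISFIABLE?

Try p1 = True.
  then p7 is forced to False.
  then p9 is forced to True.
  then p2 is forced to True.
  then p6 is forced to True.
  then p4 is forced to True.
  then p3 is forced to False.
  then p8 is forced to False.
p5, p10 are now unconstrained; take p5 = False, p10 = False.
Every clause has at least one true literal under this assignment.
So p1=1, p2=1, p3=0, p4=1, p5=0, p6=1, p7=0, p8=0, p9=1, p10=0 is a satisfying assignment.

SATISFIABLE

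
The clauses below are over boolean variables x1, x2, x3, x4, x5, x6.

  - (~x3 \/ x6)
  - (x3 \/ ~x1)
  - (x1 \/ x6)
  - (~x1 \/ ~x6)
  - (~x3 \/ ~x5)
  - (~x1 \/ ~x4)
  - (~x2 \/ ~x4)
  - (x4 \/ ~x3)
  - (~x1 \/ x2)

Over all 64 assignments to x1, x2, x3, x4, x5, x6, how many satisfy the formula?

The models are:
  x1=F x2=F x3=F x4=F x5=F x6=T
  x1=F x2=F x3=F x4=F x5=T x6=T
  x1=F x2=F x3=F x4=T x5=F x6=T
  x1=F x2=F x3=F x4=T x5=T x6=T
  x1=F x2=F x3=T x4=T x5=F x6=T
  x1=F x2=T x3=F x4=F x5=F x6=T
  x1=F x2=T x3=F x4=F x5=T x6=T
Count: 7.

7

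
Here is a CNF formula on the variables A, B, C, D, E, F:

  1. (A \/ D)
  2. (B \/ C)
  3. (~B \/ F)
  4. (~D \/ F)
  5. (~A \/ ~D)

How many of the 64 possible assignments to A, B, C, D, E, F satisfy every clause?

14

Split on D, then A.
  D=T, A=T: a clause becomes empty — 0.
  D=T, A=F: E free; 3 ways for (B,C,F) × 2^1 = 6.
  D=F, A=T: E free; 4 ways for (B,C,F) × 2^1 = 8.
  D=F, A=F: a clause becomes empty — 0.
Total: 0 + 6 + 8 + 0 = 14.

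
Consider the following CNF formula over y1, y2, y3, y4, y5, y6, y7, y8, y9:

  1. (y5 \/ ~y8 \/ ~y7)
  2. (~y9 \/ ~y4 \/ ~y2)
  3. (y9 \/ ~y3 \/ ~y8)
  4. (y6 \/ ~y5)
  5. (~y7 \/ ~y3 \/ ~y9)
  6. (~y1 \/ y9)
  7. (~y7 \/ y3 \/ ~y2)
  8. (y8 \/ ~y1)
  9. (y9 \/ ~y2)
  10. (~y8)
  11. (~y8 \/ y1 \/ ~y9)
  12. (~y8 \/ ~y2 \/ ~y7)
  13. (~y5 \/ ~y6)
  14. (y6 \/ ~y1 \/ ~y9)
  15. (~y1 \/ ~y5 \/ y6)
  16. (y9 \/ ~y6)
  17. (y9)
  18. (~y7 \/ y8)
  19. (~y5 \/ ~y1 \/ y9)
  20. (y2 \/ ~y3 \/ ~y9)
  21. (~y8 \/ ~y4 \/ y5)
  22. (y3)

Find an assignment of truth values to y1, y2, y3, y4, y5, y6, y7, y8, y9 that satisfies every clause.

y1=False  y2=True  y3=True  y4=False  y5=False  y6=False  y7=False  y8=False  y9=True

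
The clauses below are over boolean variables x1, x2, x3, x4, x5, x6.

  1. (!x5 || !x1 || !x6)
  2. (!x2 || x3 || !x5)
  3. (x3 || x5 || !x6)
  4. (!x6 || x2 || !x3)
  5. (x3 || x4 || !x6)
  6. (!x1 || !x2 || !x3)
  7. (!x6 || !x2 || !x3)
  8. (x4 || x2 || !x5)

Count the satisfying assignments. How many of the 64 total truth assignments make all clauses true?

Split on x3, then x2.
  x3=T, x2=T: remaining (x1,x4,x5,x6) ∈ {(F,F,F,F); (F,F,T,F); (F,T,F,F); (F,T,T,F)} — 4.
  x3=T, x2=F: x1 free; 3 ways for (x4,x5,x6) × 2^1 = 6.
  x3=F, x2=T: remaining (x1,x4,x5,x6) ∈ {(F,F,F,F); (F,T,F,F); (T,F,F,F); (T,T,F,F)} — 4.
  x3=F, x2=F: 7 of the 16 assignments to (x1,x4,x5,x6) work.
Total: 4 + 6 + 4 + 7 = 21.

21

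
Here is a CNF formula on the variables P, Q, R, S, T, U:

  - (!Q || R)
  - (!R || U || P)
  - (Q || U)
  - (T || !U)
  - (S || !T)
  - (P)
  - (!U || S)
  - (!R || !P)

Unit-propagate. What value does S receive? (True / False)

(P) is a unit clause: P = True.
In (!P || !R), !P is now false; !R must hold, so R = False.
From (R || !Q) and R = False: Q = False.
From (Q || U) and Q = False: U = True.
(T || !U): since U = True, the clause reduces to (T). T = True.
(S || !T): since T = True, the clause reduces to (S). S = True.

True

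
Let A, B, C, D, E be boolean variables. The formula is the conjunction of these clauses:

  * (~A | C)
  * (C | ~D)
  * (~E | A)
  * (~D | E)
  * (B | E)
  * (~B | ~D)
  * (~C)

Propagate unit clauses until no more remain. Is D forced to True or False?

False

(~C) is a unit clause: C = False.
(C | ~A): since C = False, the clause reduces to (~A). A = False.
In (~D | C), C is now false; ~D must hold, so D = False.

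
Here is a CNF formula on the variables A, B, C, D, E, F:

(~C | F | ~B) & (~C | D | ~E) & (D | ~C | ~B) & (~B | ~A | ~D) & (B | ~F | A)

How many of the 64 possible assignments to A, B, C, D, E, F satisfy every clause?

35

Case analysis on B and C:
  B=1, C=1: remaining (A,D,E,F) ∈ {(0,1,0,1); (0,1,1,1)} — 2.
  B=1, C=0: E, F free; 3 ways for (A,D) × 2^2 = 12.
  B=0, C=1: 9 of the 16 assignments to (A,D,E,F) work.
  B=0, C=0: D, E free; 3 ways for (A,F) × 2^2 = 12.
Total: 2 + 12 + 9 + 12 = 35.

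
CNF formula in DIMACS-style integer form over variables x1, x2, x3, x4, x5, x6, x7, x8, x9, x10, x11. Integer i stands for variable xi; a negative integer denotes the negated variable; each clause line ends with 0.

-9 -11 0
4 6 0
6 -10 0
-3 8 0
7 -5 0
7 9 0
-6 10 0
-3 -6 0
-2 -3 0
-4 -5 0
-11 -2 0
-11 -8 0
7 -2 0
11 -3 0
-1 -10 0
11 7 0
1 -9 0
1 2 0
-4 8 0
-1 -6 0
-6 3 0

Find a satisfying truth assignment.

x1=F  x2=T  x3=F  x4=T  x5=F  x6=F  x7=T  x8=T  x9=F  x10=F  x11=F

Pure literal: x5 appears only negated; assign x5 = False.
Pure literal: x7 appears only positively; assign x7 = True.
Set x1 = False and propagate.
  then x9 is forced to False.
  then x2 is forced to True.
  then x3 is forced to False.
  then x11 is forced to False.
  then x6 is forced to False.
  then x4 is forced to True.
  then x10 is forced to False.
  then x8 is forced to True.
Every clause has at least one true literal under this assignment.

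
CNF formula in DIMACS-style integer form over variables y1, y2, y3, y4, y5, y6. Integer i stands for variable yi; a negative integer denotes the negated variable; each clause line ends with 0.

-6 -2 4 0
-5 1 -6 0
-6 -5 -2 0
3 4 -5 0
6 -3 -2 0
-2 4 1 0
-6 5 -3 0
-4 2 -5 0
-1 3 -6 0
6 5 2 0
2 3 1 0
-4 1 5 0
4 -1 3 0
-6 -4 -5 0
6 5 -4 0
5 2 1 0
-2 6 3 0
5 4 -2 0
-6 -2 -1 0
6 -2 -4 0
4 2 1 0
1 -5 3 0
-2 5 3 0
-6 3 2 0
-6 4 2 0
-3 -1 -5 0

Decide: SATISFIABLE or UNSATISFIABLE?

UNSATISFIABLE

y2 = True:
  y5 = True:
    propagation gives y6=False, y3=False; an empty clause results — contradiction.
  y5 = False:
    propagation gives y4=True, y1=True, y6=True; an empty clause results — contradiction.
y2 = False:
  y5 = True:
    propagation gives y4=False, y3=True, y1=True; an empty clause results — contradiction.
  y5 = False:
    propagation gives y6=True, y3=False; an empty clause results — contradiction.
Every branch closes, so no satisfying assignment exists.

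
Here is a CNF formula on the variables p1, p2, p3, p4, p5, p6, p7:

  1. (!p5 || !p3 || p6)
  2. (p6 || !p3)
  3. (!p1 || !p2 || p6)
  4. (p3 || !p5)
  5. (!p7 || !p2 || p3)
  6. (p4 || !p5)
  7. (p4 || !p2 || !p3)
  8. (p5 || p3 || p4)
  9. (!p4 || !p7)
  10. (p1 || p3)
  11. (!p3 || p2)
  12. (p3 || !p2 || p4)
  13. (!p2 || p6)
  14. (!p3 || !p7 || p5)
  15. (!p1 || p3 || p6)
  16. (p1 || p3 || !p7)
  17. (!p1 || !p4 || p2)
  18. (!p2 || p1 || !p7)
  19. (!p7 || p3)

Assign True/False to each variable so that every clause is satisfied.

Pure literal: p6 appears only positively; assign p6 = True.
p7 occurs only negated in the remaining clauses — set p7 = False.
Try p1 = True.
For the remaining variables, p2 = True, p3 = True, p4 = True, p5 = False works.

p1=T, p2=T, p3=T, p4=T, p5=F, p6=T, p7=F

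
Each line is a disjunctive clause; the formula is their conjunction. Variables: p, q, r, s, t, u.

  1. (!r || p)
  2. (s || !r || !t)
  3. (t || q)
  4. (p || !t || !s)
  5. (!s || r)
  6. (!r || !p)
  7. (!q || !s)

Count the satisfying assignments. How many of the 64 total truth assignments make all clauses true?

12

Split on r, then s.
  r=1, s=1: a clause becomes empty — 0.
  r=1, s=0: a clause becomes empty — 0.
  r=0, s=1: a clause becomes empty — 0.
  r=0, s=0: p, u free; 3 ways for (q,t) × 2^2 = 12.
Total: 0 + 0 + 0 + 12 = 12.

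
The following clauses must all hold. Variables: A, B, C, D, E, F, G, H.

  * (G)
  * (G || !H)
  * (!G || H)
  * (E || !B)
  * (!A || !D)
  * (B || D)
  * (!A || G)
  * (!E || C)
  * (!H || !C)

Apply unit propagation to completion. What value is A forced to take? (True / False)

Unit clause (G) sets G = True.
(!G || H): since G = True, the clause reduces to (H). H = True.
In (!C || !H), !H is now false; !C must hold, so C = False.
(!E || C) with C = False leaves only !E, so E = False.
From (!B || E) and E = False: B = False.
(B || D) with B = False leaves only D, so D = True.
(!D || !A): since D = True, the clause reduces to (!A). A = False.

False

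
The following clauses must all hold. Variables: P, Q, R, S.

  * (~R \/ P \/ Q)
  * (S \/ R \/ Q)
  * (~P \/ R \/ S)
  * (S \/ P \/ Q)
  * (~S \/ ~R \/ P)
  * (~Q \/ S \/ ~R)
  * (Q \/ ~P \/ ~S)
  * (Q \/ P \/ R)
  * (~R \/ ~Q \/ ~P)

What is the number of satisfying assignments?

4

Satisfying assignments:
  P=0 Q=1 R=0 S=0
  P=0 Q=1 R=0 S=1
  P=1 Q=0 R=1 S=0
  P=1 Q=1 R=0 S=1
That's 4 in total.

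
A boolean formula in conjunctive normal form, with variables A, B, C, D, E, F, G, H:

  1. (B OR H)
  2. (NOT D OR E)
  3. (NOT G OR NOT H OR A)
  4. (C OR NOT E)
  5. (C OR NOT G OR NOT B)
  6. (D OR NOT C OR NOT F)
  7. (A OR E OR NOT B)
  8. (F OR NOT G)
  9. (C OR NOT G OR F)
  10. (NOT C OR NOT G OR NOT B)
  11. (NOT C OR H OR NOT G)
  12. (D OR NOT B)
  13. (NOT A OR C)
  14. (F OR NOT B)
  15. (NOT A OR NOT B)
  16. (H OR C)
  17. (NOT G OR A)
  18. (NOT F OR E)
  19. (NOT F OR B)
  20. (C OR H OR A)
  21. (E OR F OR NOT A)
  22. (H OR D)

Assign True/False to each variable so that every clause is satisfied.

A = F, B = T, C = T, D = T, E = T, F = T, G = F, H = T

Pure literal: G appears only negated; assign G = False.
Try A = False.
Set B = True and propagate.
  then E is forced to True.
  then C is forced to True.
  then D is forced to True.
  then F is forced to True.
H is now unconstrained; take H = True.
Every clause has at least one true literal under this assignment.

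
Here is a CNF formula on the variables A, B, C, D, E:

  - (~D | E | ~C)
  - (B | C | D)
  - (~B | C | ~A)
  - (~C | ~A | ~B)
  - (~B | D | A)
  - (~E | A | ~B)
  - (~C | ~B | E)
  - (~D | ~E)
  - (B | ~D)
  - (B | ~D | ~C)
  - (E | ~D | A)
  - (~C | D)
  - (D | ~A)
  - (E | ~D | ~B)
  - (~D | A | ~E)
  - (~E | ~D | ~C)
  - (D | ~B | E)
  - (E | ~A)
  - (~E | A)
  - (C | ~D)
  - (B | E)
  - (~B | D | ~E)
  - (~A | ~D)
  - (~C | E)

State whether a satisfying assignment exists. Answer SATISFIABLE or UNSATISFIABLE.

UNSATISFIABLE

D = True:
  propagation gives E=False, C=False; an empty clause results — contradiction.
D = False:
  propagation gives C=False, B=True, A=False; an empty clause results — contradiction.
Every branch closes, so no satisfying assignment exists.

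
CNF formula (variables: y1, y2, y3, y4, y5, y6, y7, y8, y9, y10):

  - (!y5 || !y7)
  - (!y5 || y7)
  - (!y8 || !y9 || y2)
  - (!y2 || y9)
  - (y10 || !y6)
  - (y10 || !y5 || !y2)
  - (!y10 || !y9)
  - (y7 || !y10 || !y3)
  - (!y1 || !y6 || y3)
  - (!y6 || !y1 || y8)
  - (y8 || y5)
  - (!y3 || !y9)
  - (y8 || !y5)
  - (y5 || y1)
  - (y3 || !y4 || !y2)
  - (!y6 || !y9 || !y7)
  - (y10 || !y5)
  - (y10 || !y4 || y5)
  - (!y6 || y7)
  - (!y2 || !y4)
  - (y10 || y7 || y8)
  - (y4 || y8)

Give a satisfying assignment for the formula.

y1 = True, y2 = False, y3 = False, y4 = True, y5 = False, y6 = False, y7 = False, y8 = True, y9 = False, y10 = True

Check each clause:
  1. (!y5 || !y7) — !y7 is true.
  2. (!y5 || y7) — !y5 is true.
  3. (!y8 || y2 || !y9) — !y9 is true.
  4. (!y2 || y9) — !y2 is true.
  5. (y10 || !y6) — y10 is true.
  6. (y10 || !y2 || !y5) — y10 is true.
  7. (!y9 || !y10) — !y9 is true.
  8. (y7 || !y10 || !y3) — !y3 is true.
  9. (y3 || !y1 || !y6) — !y6 is true.
  10. (!y1 || y8 || !y6) — y8 is true.
  11. (y5 || y8) — y8 is true.
  12. (!y3 || !y9) — !y3 is true.
  13. (!y5 || y8) — y8 is true.
  14. (y5 || y1) — y1 is true.
  15. (y3 || !y2 || !y4) — !y2 is true.
  16. (!y7 || !y9 || !y6) — !y7 is true.
  17. (y10 || !y5) — y10 is true.
  18. (y5 || y10 || !y4) — y10 is true.
  19. (y7 || !y6) — !y6 is true.
  20. (!y4 || !y2) — !y2 is true.
  21. (y8 || y10 || y7) — y8 is true.
  22. (y4 || y8) — y8 is true.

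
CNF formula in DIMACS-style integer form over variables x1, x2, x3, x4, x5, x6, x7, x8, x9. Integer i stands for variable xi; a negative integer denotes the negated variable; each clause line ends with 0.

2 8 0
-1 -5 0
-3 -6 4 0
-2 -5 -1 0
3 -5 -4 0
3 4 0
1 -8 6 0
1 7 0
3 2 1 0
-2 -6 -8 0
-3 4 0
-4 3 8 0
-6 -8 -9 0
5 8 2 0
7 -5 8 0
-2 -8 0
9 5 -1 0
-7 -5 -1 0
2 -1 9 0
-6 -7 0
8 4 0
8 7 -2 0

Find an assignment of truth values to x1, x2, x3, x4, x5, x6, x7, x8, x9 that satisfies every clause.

Set x1 = False and propagate.
  then x7 is forced to True.
  then x6 is forced to False.
  then x8 is forced to False.
  then x2 is forced to True.
  then x4 is forced to True.
  then x3 is forced to True.
x5, x9 are now unconstrained; take x5 = False, x9 = True.
Every clause has at least one true literal under this assignment.
Check each clause:
  1. (x8 OR x2) — x2 is true.
  2. (NOT x5 OR NOT x1) — NOT x5 is true.
  3. (x4 OR NOT x6 OR NOT x3) — NOT x6 is true.
  4. (NOT x2 OR NOT x5 OR NOT x1) — NOT x5 is true.
  5. (NOT x4 OR NOT x5 OR x3) — x3 is true.
  6. (x3 OR x4) — x3 is true.
  7. (NOT x8 OR x6 OR x1) — NOT x8 is true.
  8. (x7 OR x1) — x7 is true.
  9. (x3 OR x2 OR x1) — x2 is true.
  10. (NOT x2 OR NOT x8 OR NOT x6) — NOT x8 is true.
  11. (NOT x3 OR x4) — x4 is true.
  12. (x8 OR NOT x4 OR x3) — x3 is true.
  13. (NOT x9 OR NOT x8 OR NOT x6) — NOT x8 is true.
  14. (x2 OR x5 OR x8) — x2 is true.
  15. (x7 OR x8 OR NOT x5) — NOT x5 is true.
  16. (NOT x2 OR NOT x8) — NOT x8 is true.
  17. (NOT x1 OR x9 OR x5) — x9 is true.
  18. (NOT x7 OR NOT x1 OR NOT x5) — NOT x5 is true.
  19. (x2 OR NOT x1 OR x9) — x9 is true.
  20. (NOT x7 OR NOT x6) — NOT x6 is true.
  21. (x4 OR x8) — x4 is true.
  22. (NOT x2 OR x7 OR x8) — x7 is true.

x1=False, x2=True, x3=True, x4=True, x5=False, x6=False, x7=True, x8=False, x9=True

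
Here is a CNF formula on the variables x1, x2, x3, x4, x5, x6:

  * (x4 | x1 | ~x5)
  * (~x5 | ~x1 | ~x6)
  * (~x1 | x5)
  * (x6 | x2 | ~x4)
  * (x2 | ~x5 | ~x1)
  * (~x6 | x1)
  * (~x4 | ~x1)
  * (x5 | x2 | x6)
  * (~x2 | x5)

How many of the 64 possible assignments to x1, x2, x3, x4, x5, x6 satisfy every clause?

The models are:
  x1=F x2=T x3=F x4=T x5=T x6=F
  x1=F x2=T x3=T x4=T x5=T x6=F
  x1=T x2=T x3=F x4=F x5=T x6=F
  x1=T x2=T x3=T x4=F x5=T x6=F
Count: 4.

4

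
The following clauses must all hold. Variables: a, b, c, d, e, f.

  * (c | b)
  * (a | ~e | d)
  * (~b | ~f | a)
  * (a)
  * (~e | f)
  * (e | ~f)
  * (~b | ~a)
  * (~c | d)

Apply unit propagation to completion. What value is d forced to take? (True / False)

Unit clause (a) sets a = True.
(~a | ~b): since a = True, the clause reduces to (~b). b = False.
(c | b): since b = False, the clause reduces to (c). c = True.
(d | ~c): since c = True, the clause reduces to (d). d = True.

True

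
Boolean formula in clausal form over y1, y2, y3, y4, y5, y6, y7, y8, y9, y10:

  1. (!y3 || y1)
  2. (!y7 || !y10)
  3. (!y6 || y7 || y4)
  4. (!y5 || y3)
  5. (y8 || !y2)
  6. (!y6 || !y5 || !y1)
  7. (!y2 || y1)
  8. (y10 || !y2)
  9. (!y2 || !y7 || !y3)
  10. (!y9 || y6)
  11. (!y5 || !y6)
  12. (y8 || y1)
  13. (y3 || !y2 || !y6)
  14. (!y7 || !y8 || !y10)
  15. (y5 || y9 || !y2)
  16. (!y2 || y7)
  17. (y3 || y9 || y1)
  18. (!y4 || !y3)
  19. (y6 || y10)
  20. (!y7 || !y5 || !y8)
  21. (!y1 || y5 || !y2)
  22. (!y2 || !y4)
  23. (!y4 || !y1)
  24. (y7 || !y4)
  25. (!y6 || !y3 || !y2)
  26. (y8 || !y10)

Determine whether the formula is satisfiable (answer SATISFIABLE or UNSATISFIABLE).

SATISFIABLE

y2 occurs only negated in the remaining clauses — set y2 = False.
Set y1 = True and propagate.
  then y4 is forced to False.
Set y3 = False and propagate.
  then y5 is forced to False.
For the remaining variables, y6 = True, y7 = True, y8 = False, y9 = False, y10 = False works.
Every clause has at least one true literal under this assignment.
So y1=T, y2=F, y3=F, y4=F, y5=F, y6=T, y7=T, y8=F, y9=F, y10=F is a satisfying assignment.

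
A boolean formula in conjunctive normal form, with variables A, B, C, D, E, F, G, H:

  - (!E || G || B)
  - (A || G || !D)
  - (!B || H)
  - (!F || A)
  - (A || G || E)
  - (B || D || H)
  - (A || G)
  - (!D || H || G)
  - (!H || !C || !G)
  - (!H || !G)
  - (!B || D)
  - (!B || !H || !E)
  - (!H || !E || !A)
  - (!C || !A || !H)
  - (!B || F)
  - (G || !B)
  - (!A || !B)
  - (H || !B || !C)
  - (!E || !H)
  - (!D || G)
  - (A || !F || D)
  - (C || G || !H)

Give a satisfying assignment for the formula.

A=False, B=False, C=True, D=True, E=True, F=False, G=True, H=False

Try A = False.
  then F is forced to False.
  then G is forced to True.
  then H is forced to False.
  then B is forced to False.
  then D is forced to True.
C, E are now unconstrained; take C = True, E = True.
Every clause has at least one true literal under this assignment.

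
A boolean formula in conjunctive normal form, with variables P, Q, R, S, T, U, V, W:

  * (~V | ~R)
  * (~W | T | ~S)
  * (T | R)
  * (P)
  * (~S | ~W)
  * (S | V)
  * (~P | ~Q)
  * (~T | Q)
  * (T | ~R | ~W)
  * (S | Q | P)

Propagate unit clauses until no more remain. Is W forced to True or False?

False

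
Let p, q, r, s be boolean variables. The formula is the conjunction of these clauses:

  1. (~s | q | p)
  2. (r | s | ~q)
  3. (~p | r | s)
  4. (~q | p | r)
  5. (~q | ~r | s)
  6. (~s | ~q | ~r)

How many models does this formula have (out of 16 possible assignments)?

Satisfying assignments:
  p=F q=F r=F s=F
  p=F q=F r=T s=F
  p=T q=F r=F s=T
  p=T q=F r=T s=F
  p=T q=F r=T s=T
  p=T q=T r=F s=T
Count: 6.

6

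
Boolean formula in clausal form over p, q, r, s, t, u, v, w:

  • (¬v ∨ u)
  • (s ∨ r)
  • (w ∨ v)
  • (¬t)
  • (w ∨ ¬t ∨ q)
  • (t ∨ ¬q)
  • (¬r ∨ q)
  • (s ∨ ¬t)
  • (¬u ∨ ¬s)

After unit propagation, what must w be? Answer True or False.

(¬t) stands alone — t = False.
In (t ∨ ¬q), t is now false; ¬q must hold, so q = False.
From (¬r ∨ q) and q = False: r = False.
(s ∨ r) with r = False leaves only s, so s = True.
(¬u ∨ ¬s) with s = True leaves only ¬u, so u = False.
(u ∨ ¬v) with u = False leaves only ¬v, so v = False.
In (w ∨ v), v is now false; w must hold, so w = True.

True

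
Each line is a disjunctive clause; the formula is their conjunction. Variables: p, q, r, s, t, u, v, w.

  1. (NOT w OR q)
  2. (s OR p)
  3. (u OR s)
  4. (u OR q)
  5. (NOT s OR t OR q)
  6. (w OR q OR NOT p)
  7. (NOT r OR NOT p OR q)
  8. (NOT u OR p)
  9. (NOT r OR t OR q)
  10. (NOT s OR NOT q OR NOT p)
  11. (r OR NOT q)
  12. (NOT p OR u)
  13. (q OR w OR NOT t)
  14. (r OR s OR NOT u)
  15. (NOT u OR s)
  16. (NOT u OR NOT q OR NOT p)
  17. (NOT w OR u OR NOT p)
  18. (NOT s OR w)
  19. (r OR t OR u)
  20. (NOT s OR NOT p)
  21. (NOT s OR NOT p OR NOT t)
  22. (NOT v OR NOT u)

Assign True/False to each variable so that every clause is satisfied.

p=False  q=True  r=True  s=True  t=True  u=False  v=False  w=True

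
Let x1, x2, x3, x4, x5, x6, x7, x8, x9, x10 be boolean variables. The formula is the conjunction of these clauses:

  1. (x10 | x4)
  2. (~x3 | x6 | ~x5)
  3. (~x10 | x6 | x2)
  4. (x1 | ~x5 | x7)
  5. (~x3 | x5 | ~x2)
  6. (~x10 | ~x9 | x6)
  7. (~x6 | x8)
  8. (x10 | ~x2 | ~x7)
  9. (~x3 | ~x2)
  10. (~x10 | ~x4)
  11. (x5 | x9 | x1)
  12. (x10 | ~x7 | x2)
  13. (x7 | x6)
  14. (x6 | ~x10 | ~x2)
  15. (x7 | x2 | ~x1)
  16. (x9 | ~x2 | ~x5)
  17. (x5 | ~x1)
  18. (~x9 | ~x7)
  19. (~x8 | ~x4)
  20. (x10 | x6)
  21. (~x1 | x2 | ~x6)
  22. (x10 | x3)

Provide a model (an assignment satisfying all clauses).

Set x1 = False and propagate.
Set x2 = False and propagate.
Try x3 = True.
For the remaining variables, x4 = False, x5 = False, x6 = True, x7 = False, x8 = True, x9 = True, x10 = True works.

x1=0, x2=0, x3=1, x4=0, x5=0, x6=1, x7=0, x8=1, x9=1, x10=1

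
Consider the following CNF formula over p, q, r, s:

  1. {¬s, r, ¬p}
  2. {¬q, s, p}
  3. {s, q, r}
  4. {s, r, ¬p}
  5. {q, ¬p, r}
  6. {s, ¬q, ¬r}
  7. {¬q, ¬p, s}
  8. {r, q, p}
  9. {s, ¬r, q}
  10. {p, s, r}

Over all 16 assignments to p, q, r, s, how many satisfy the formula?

The models are:
  p=0 q=0 r=1 s=1
  p=0 q=1 r=0 s=1
  p=0 q=1 r=1 s=1
  p=1 q=0 r=1 s=1
  p=1 q=1 r=1 s=1
That's 5 in total.

5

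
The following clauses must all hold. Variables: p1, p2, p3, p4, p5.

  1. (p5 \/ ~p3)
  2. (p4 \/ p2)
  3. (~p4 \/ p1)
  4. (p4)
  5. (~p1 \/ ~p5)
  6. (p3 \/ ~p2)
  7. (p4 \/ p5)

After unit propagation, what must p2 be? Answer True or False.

False

(p4) stands alone — p4 = True.
(p1 \/ ~p4): since p4 = True, the clause reduces to (p1). p1 = True.
From (~p1 \/ ~p5) and p1 = True: p5 = False.
(p5 \/ ~p3): since p5 = False, the clause reduces to (~p3). p3 = False.
(p3 \/ ~p2) with p3 = False leaves only ~p2, so p2 = False.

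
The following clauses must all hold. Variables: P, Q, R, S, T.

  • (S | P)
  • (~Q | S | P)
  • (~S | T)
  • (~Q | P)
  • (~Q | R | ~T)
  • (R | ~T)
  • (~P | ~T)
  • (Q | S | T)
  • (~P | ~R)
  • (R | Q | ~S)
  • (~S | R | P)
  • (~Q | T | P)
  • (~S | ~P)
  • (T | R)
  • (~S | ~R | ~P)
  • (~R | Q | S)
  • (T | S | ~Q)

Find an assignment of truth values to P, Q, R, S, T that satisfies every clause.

P=F, Q=F, R=T, S=T, T=T

Check each clause:
  1. (S | P) — S is true.
  2. (S | P | ~Q) — S is true.
  3. (~S | T) — T is true.
  4. (P | ~Q) — ~Q is true.
  5. (R | ~Q | ~T) — R is true.
  6. (R | ~T) — R is true.
  7. (~P | ~T) — ~P is true.
  8. (T | Q | S) — S is true.
  9. (~R | ~P) — ~P is true.
  10. (R | Q | ~S) — R is true.
  11. (~S | P | R) — R is true.
  12. (T | P | ~Q) — T is true.
  13. (~P | ~S) — ~P is true.
  14. (T | R) — R is true.
  15. (~R | ~P | ~S) — ~P is true.
  16. (Q | ~R | S) — S is true.
  17. (~Q | T | S) — S is true.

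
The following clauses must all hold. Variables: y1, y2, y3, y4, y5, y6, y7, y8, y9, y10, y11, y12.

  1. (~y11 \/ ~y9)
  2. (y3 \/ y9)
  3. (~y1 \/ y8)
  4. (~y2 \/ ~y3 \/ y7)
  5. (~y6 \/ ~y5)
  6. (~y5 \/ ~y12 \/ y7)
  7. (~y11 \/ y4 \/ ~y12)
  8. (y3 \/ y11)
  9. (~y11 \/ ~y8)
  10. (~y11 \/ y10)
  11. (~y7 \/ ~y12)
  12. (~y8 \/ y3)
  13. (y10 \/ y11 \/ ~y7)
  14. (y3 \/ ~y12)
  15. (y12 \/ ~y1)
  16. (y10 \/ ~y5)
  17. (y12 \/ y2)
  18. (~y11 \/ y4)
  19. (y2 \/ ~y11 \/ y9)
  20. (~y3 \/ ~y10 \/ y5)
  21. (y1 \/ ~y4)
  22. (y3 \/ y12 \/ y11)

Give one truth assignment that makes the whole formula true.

y1=F  y2=F  y3=T  y4=F  y5=F  y6=T  y7=F  y8=F  y9=F  y10=F  y11=F  y12=T

Set y1 = False and propagate.
  then y4 is forced to False.
  then y11 is forced to False.
  then y3 is forced to True.
The remaining clauses are satisfied by y2 = False, y5 = False, y6 = True, y7 = False, y8 = False, y9 = False, y10 = False, y12 = True.
Check each clause:
  1. (~y11 \/ ~y9) — ~y11 is true.
  2. (y3 \/ y9) — y3 is true.
  3. (~y1 \/ y8) — ~y1 is true.
  4. (~y2 \/ y7 \/ ~y3) — ~y2 is true.
  5. (~y6 \/ ~y5) — ~y5 is true.
  6. (~y12 \/ ~y5 \/ y7) — ~y5 is true.
  7. (y4 \/ ~y11 \/ ~y12) — ~y11 is true.
  8. (y3 \/ y11) — y3 is true.
  9. (~y11 \/ ~y8) — ~y8 is true.
  10. (y10 \/ ~y11) — ~y11 is true.
  11. (~y12 \/ ~y7) — ~y7 is true.
  12. (y3 \/ ~y8) — ~y8 is true.
  13. (y10 \/ ~y7 \/ y11) — ~y7 is true.
  14. (~y12 \/ y3) — y3 is true.
  15. (~y1 \/ y12) — y12 is true.
  16. (~y5 \/ y10) — ~y5 is true.
  17. (y12 \/ y2) — y12 is true.
  18. (y4 \/ ~y11) — ~y11 is true.
  19. (y9 \/ y2 \/ ~y11) — ~y11 is true.
  20. (~y10 \/ y5 \/ ~y3) — ~y10 is true.
  21. (~y4 \/ y1) — ~y4 is true.
  22. (y11 \/ y12 \/ y3) — y3 is true.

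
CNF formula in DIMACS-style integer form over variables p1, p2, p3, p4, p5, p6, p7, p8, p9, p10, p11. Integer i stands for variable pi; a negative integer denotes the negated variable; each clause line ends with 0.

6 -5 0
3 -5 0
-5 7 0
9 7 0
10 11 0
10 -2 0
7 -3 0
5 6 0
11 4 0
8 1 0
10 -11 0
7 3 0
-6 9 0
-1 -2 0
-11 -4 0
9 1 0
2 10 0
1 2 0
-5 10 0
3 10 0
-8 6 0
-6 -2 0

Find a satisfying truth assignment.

Pure literal: p7 appears only positively; assign p7 = True.
Pure literal: p9 appears only positively; assign p9 = True.
Try p1 = True.
  then p2 is forced to False.
  then p10 is forced to True.
Branch on p3: take p3 = False.
  then p5 is forced to False.
  then p6 is forced to True.
Branch on p4: take p4 = True.
  then p11 is forced to False.
p8 is now unconstrained; take p8 = True.

p1 = True, p2 = False, p3 = False, p4 = True, p5 = False, p6 = True, p7 = True, p8 = True, p9 = True, p10 = True, p11 = False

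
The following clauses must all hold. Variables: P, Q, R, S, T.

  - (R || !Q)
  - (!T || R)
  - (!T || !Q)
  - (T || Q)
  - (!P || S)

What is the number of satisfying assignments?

Satisfying assignments:
  P=F Q=F R=T S=F T=T
  P=F Q=F R=T S=T T=T
  P=F Q=T R=T S=F T=F
  P=F Q=T R=T S=T T=F
  P=T Q=F R=T S=T T=T
  P=T Q=T R=T S=T T=F
That's 6 in total.

6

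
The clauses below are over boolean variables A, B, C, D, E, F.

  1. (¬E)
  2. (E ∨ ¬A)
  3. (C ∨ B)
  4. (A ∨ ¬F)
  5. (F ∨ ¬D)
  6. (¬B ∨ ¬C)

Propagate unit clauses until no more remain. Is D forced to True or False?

False

(¬E) is a unit clause: E = False.
From (E ∨ ¬A) and E = False: A = False.
From (A ∨ ¬F) and A = False: F = False.
From (F ∨ ¬D) and F = False: D = False.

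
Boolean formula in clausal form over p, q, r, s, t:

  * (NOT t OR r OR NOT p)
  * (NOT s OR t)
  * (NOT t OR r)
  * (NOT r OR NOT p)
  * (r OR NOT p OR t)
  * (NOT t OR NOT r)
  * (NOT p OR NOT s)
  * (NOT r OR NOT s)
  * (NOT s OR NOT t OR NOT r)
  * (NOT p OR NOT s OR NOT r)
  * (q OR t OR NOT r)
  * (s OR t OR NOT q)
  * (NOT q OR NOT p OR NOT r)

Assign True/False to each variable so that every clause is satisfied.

p=0  q=0  r=0  s=0  t=0

p occurs only negated in the remaining clauses — set p = False.
Set q = False and propagate.
The remaining clauses are satisfied by r = False, s = False, t = False.
Every clause has at least one true literal under this assignment.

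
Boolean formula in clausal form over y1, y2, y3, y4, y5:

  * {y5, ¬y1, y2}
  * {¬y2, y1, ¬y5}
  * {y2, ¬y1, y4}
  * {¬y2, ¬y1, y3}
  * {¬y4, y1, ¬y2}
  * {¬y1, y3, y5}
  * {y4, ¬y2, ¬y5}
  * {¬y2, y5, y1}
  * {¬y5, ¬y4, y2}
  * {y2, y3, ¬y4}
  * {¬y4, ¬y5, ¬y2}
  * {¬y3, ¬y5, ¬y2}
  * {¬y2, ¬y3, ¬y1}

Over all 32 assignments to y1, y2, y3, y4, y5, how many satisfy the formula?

5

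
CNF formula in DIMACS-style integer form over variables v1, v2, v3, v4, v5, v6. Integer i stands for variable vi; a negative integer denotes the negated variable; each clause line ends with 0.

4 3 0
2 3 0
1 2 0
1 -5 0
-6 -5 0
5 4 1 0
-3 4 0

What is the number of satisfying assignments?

Case analysis on v1 and v3:
  v1=1, v3=1: v2 free; 3 ways for (v4,v5,v6) × 2^1 = 6.
  v1=1, v3=0: remaining (v2,v4,v5,v6) ∈ {(1,1,0,0); (1,1,0,1); (1,1,1,0)} — 3.
  v1=0, v3=1: remaining (v2,v4,v5,v6) ∈ {(1,1,0,0); (1,1,0,1)} — 2.
  v1=0, v3=0: remaining (v2,v4,v5,v6) ∈ {(1,1,0,0); (1,1,0,1)} — 2.
Total: 6 + 3 + 2 + 2 = 13.

13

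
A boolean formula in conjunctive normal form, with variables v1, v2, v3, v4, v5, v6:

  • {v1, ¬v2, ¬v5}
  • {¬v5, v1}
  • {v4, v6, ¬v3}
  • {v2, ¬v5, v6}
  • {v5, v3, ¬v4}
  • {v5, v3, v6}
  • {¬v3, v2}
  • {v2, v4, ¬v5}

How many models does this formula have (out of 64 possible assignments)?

18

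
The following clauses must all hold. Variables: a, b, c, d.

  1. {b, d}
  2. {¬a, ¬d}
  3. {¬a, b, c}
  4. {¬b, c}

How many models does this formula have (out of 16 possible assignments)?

5

The models are:
  a=0 b=0 c=0 d=1
  a=0 b=0 c=1 d=1
  a=0 b=1 c=1 d=0
  a=0 b=1 c=1 d=1
  a=1 b=1 c=1 d=0
Count: 5.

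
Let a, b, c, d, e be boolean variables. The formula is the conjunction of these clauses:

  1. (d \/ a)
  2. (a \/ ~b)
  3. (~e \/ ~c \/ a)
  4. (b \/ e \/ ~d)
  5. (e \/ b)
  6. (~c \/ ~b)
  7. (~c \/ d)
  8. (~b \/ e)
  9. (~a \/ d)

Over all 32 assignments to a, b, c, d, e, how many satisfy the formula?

4

The models are:
  a=F b=F c=F d=T e=T
  a=T b=F c=F d=T e=T
  a=T b=F c=T d=T e=T
  a=T b=T c=F d=T e=T
Count: 4.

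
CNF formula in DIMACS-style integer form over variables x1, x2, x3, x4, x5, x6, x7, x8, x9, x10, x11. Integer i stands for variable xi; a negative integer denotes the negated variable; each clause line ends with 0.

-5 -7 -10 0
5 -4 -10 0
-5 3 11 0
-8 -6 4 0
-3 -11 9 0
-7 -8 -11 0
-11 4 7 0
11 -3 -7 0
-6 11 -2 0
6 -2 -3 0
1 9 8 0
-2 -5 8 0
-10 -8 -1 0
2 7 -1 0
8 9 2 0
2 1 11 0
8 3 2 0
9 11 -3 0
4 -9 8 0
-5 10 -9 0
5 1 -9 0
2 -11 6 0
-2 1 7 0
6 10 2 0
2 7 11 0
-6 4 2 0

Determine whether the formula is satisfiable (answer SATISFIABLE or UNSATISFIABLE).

SATISFIABLE

Branch on x1: take x1 = True.
Branch on x2: take x2 = True.
For the remaining variables, x3 = False, x4 = True, x5 = False, x6 = False, x7 = False, x8 = False, x9 = True, x10 = False, x11 = False works.
Every clause has at least one true literal under this assignment.
So x1 = T, x2 = T, x3 = F, x4 = T, x5 = F, x6 = F, x7 = F, x8 = F, x9 = T, x10 = F, x11 = F is a satisfying assignment.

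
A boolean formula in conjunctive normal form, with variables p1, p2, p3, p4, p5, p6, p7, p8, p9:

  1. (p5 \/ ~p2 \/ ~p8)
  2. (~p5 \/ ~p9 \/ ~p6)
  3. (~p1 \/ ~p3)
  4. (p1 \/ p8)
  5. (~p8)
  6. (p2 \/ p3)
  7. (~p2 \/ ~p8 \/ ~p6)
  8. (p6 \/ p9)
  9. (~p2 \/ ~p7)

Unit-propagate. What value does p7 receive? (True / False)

False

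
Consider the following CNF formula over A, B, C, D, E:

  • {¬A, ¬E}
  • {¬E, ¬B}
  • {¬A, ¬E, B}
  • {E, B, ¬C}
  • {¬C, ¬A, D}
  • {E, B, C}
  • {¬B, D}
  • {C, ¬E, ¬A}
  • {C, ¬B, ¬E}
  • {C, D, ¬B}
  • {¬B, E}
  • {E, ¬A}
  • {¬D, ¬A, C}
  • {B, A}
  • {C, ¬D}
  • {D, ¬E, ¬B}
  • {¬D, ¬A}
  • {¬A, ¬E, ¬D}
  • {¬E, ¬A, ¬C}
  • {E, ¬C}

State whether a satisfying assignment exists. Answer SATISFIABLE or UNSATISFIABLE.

E = True:
  propagation gives A=False, B=False; an empty clause results — contradiction.
E = False:
  propagation gives B=False, C=False; an empty clause results — contradiction.
Every branch closes, so no satisfying assignment exists.

UNSATISFIABLE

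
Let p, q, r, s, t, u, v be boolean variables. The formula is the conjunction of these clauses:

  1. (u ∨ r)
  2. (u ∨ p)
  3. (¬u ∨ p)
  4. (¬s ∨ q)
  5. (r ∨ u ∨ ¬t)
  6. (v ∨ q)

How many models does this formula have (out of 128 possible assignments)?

Case analysis on u and p:
  u=1, p=1: r, t free; 5 ways for (q,s,v) × 2^2 = 20.
  u=1, p=0: a clause becomes empty — 0.
  u=0, p=1: t free; 5 ways for (q,r,s,v) × 2^1 = 10.
  u=0, p=0: a clause becomes empty — 0.
Total: 20 + 0 + 10 + 0 = 30.

30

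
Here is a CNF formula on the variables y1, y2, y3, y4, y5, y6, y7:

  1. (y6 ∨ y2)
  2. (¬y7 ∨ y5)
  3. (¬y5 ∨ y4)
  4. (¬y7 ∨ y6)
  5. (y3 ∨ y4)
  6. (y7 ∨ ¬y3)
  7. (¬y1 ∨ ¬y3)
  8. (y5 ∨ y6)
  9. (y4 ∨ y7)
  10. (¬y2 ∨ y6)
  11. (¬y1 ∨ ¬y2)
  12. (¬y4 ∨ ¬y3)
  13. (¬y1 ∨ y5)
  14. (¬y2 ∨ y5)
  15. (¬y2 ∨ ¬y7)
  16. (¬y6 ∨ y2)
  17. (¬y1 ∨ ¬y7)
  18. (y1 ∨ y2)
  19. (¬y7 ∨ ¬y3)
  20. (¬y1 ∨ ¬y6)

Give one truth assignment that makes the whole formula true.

y1=False, y2=True, y3=False, y4=True, y5=True, y6=True, y7=False

Check each clause:
  1. (y2 ∨ y6) — y2 is true.
  2. (y5 ∨ ¬y7) — ¬y7 is true.
  3. (¬y5 ∨ y4) — y4 is true.
  4. (y6 ∨ ¬y7) — ¬y7 is true.
  5. (y4 ∨ y3) — y4 is true.
  6. (y7 ∨ ¬y3) — ¬y3 is true.
  7. (¬y3 ∨ ¬y1) — ¬y3 is true.
  8. (y5 ∨ y6) — y5 is true.
  9. (y7 ∨ y4) — y4 is true.
  10. (¬y2 ∨ y6) — y6 is true.
  11. (¬y1 ∨ ¬y2) — ¬y1 is true.
  12. (¬y3 ∨ ¬y4) — ¬y3 is true.
  13. (y5 ∨ ¬y1) — y5 is true.
  14. (¬y2 ∨ y5) — y5 is true.
  15. (¬y7 ∨ ¬y2) — ¬y7 is true.
  16. (y2 ∨ ¬y6) — y2 is true.
  17. (¬y7 ∨ ¬y1) — ¬y7 is true.
  18. (y2 ∨ y1) — y2 is true.
  19. (¬y7 ∨ ¬y3) — ¬y7 is true.
  20. (¬y1 ∨ ¬y6) — ¬y1 is true.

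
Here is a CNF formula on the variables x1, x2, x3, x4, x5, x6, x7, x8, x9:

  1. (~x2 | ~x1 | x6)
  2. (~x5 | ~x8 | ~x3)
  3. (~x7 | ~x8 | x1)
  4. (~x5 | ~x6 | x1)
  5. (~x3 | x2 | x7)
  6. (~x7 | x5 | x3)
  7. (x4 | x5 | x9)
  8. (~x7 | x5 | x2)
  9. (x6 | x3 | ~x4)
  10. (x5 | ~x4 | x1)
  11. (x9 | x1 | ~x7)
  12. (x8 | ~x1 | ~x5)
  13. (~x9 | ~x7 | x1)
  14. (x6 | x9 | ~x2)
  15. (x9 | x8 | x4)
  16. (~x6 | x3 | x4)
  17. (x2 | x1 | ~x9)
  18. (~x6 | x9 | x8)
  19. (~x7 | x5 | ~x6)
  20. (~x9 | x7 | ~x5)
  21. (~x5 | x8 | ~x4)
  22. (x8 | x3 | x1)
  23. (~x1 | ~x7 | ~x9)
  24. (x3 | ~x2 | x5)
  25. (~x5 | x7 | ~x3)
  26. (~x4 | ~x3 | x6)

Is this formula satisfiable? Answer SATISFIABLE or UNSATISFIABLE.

Set x1 = True and propagate.
For the remaining variables, x2 = True, x3 = False, x4 = True, x5 = True, x6 = True, x7 = True, x8 = True, x9 = False works.
Every clause has at least one true literal under this assignment.
So x1 = T, x2 = T, x3 = F, x4 = T, x5 = T, x6 = T, x7 = T, x8 = T, x9 = F is a satisfying assignment.

SATISFIABLE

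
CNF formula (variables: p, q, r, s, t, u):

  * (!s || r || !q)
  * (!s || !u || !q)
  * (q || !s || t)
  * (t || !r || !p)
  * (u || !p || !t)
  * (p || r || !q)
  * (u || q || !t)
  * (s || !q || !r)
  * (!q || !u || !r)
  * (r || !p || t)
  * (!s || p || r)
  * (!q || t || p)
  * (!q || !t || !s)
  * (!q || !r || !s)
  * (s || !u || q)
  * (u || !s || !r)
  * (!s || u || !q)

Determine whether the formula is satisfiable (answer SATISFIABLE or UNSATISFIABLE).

Try p = False.
Set q = False and propagate.
Branch on r: take r = True.
For the remaining variables, s = True, t = True, u = True works.
So p=False, q=False, r=True, s=True, t=True, u=True is a satisfying assignment.

SATISFIABLE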